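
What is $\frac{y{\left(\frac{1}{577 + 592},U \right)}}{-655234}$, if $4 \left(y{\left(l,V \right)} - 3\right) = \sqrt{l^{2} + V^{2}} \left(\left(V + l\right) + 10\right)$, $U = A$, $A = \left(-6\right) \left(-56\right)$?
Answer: $- \frac{3}{655234} - \frac{404475 \sqrt{154279270657}}{3581668921096} \approx -0.044361$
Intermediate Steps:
$A = 336$
$U = 336$
$y{\left(l,V \right)} = 3 + \frac{\sqrt{V^{2} + l^{2}} \left(10 + V + l\right)}{4}$ ($y{\left(l,V \right)} = 3 + \frac{\sqrt{l^{2} + V^{2}} \left(\left(V + l\right) + 10\right)}{4} = 3 + \frac{\sqrt{V^{2} + l^{2}} \left(10 + V + l\right)}{4}$)
$\frac{y{\left(\frac{1}{577 + 592},U \right)}}{-655234} = \frac{3 + \frac{5 \sqrt{336^{2} + \left(\frac{1}{577 + 592}\right)^{2}}}{2} + \frac{1}{4} \cdot 336 \sqrt{336^{2} + \left(\frac{1}{577 + 592}\right)^{2}} + \frac{\sqrt{336^{2} + \left(\frac{1}{577 + 592}\right)^{2}}}{4 \left(577 + 592\right)}}{-655234} = \left(3 + \frac{5 \sqrt{112896 + \left(\frac{1}{1169}\right)^{2}}}{2} + \frac{1}{4} \cdot 336 \sqrt{112896 + \left(\frac{1}{1169}\right)^{2}} + \frac{\sqrt{112896 + \left(\frac{1}{1169}\right)^{2}}}{4 \cdot 1169}\right) \left(- \frac{1}{655234}\right) = \left(3 + \frac{5 \sqrt{112896 + \left(\frac{1}{1169}\right)^{2}}}{2} + \frac{1}{4} \cdot 336 \sqrt{112896 + \left(\frac{1}{1169}\right)^{2}} + \frac{1}{4} \cdot \frac{1}{1169} \sqrt{112896 + \left(\frac{1}{1169}\right)^{2}}\right) \left(- \frac{1}{655234}\right) = \left(3 + \frac{5 \sqrt{112896 + \frac{1}{1366561}}}{2} + \frac{1}{4} \cdot 336 \sqrt{112896 + \frac{1}{1366561}} + \frac{1}{4} \cdot \frac{1}{1169} \sqrt{112896 + \frac{1}{1366561}}\right) \left(- \frac{1}{655234}\right) = \left(3 + \frac{5 \sqrt{\frac{154279270657}{1366561}}}{2} + \frac{1}{4} \cdot 336 \sqrt{\frac{154279270657}{1366561}} + \frac{1}{4} \cdot \frac{1}{1169} \sqrt{\frac{154279270657}{1366561}}\right) \left(- \frac{1}{655234}\right) = \left(3 + \frac{5 \frac{\sqrt{154279270657}}{1169}}{2} + \frac{1}{4} \cdot 336 \frac{\sqrt{154279270657}}{1169} + \frac{1}{4} \cdot \frac{1}{1169} \frac{\sqrt{154279270657}}{1169}\right) \left(- \frac{1}{655234}\right) = \left(3 + \frac{5 \sqrt{154279270657}}{2338} + \frac{12 \sqrt{154279270657}}{167} + \frac{\sqrt{154279270657}}{5466244}\right) \left(- \frac{1}{655234}\right) = \left(3 + \frac{404475 \sqrt{154279270657}}{5466244}\right) \left(- \frac{1}{655234}\right) = - \frac{3}{655234} - \frac{404475 \sqrt{154279270657}}{3581668921096}$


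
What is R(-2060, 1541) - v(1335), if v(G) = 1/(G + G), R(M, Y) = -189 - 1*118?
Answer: -819691/2670 ≈ -307.00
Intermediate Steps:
R(M, Y) = -307 (R(M, Y) = -189 - 118 = -307)
v(G) = 1/(2*G)
R(-2060, 1541) - v(1335) = -307 - 1/(2*1335) = -307 - 1*1/2670 = -307 - 1/2670 = -819691/2670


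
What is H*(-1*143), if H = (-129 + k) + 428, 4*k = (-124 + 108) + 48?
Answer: -43901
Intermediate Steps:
k = 8 (k = ((-124 + 108) + 48)/4 = (-16 + 48)/4 = (¼)*32 = 8)
H = 307 (H = (-129 + 8) + 428 = -121 + 428 = 307)
H*(-1*143) = 307*(-1*143) = 307*(-143) = -43901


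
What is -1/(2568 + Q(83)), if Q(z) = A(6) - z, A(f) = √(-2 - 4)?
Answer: I/(√6 - 2485*I) ≈ -0.00040241 + 3.9666e-7*I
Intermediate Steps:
A(f) = I*√6 (A(f) = √(-6) = I*√6)
Q(z) = -z + I*√6 (Q(z) = I*√6 - z = -z + I*√6)
-1/(2568 + Q(83)) = -1/(2568 + (-1*83 + I*√6)) = -1/(2568 + (-83 + I*√6)) = -1/(2485 + I*√6)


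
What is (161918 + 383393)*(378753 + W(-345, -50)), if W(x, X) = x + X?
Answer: 206322779338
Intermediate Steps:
W(x, X) = X + x
(161918 + 383393)*(378753 + W(-345, -50)) = (161918 + 383393)*(378753 + (-50 - 345)) = 545311*(378753 - 395) = 545311*378358 = 206322779338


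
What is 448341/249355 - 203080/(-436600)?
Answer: 246384694/108868393 ≈ 2.2631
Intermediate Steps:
448341/249355 - 203080/(-436600) = 448341*(1/249355) - 203080*(-1/436600) = 448341/249355 + 5077/10915 = 246384694/108868393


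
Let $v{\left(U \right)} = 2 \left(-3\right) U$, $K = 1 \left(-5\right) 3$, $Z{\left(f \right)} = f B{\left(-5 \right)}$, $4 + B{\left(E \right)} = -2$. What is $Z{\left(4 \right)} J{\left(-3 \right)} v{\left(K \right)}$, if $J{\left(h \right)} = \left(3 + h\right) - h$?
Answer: $-6480$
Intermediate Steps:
$B{\left(E \right)} = -6$ ($B{\left(E \right)} = -4 - 2 = -6$)
$Z{\left(f \right)} = - 6 f$ ($Z{\left(f \right)} = f \left(-6\right) = - 6 f$)
$K = -15$ ($K = \left(-5\right) 3 = -15$)
$J{\left(h \right)} = 3$
$v{\left(U \right)} = - 6 U$
$Z{\left(4 \right)} J{\left(-3 \right)} v{\left(K \right)} = \left(-6\right) 4 \cdot 3 \left(\left(-6\right) \left(-15\right)\right) = \left(-24\right) 3 \cdot 90 = \left(-72\right) 90 = -6480$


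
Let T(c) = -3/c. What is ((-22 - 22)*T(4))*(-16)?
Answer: -528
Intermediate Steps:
((-22 - 22)*T(4))*(-16) = ((-22 - 22)*(-3/4))*(-16) = -(-132)/4*(-16) = -44*(-¾)*(-16) = 33*(-16) = -528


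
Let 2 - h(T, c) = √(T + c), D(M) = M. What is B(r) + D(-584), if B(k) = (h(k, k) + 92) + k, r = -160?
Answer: -650 - 8*I*√5 ≈ -650.0 - 17.889*I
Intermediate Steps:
h(T, c) = 2 - √(T + c)
B(k) = 94 + k - √2*√k (B(k) = ((2 - √(k + k)) + 92) + k = ((2 - √(2*k)) + 92) + k = ((2 - √2*√k) + 92) + k = (94 - √2*√k) + k = 94 + k - √2*√k)
B(r) + D(-584) = (94 - 160 - √2*√(-160)) - 584 = (94 - 160 - √2*4*I*√10) - 584 = (94 - 160 - 8*I*√5) - 584 = (-66 - 8*I*√5) - 584 = -650 - 8*I*√5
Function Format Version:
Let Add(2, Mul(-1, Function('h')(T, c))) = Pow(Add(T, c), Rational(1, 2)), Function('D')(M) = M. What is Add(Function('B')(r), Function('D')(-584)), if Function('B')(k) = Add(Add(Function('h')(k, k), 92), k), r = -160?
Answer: Add(-650, Mul(-8, I, Pow(5, Rational(1, 2)))) ≈ Add(-650.00, Mul(-17.889, I))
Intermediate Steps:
Function('h')(T, c) = Add(2, Mul(-1, Pow(Add(T, c), Rational(1, 2))))
Function('B')(k) = Add(94, k, Mul(-1, Pow(2, Rational(1, 2)), Pow(k, Rational(1, 2)))) (Function('B')(k) = Add(Add(Add(2, Mul(-1, Pow(Add(k, k), Rational(1, 2)))), 92), k) = Add(Add(Add(2, Mul(-1, Pow(Mul(2, k), Rational(1, 2)))), 92), k) = Add(Add(Add(2, Mul(-1, Mul(Pow(2, Rational(1, 2)), Pow(k, Rational(1, 2))))), 92), k) = Add(Add(Add(2, Mul(-1, Pow(2, Rational(1, 2)), Pow(k, Rational(1, 2)))), 92), k) = Add(Add(94, Mul(-1, Pow(2, Rational(1, 2)), Pow(k, Rational(1, 2)))), k) = Add(94, k, Mul(-1, Pow(2, Rational(1, 2)), Pow(k, Rational(1, 2)))))
Add(Function('B')(r), Function('D')(-584)) = Add(Add(94, -160, Mul(-1, Pow(2, Rational(1, 2)), Pow(-160, Rational(1, 2)))), -584) = Add(Add(94, -160, Mul(-1, Pow(2, Rational(1, 2)), Mul(4, I, Pow(10, Rational(1, 2))))), -584) = Add(Add(94, -160, Mul(-8, I, Pow(5, Rational(1, 2)))), -584) = Add(Add(-66, Mul(-8, I, Pow(5, Rational(1, 2)))), -584) = Add(-650, Mul(-8, I, Pow(5, Rational(1, 2))))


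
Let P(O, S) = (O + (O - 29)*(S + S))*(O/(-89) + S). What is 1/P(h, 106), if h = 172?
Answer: 89/282379856 ≈ 3.1518e-7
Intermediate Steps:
P(O, S) = (O + 2*S*(-29 + O))*(S - O/89) (P(O, S) = (O + (-29 + O)*(2*S))*(O*(-1/89) + S) = (O + 2*S*(-29 + O))*(-O/89 + S) = (O + 2*S*(-29 + O))*(S - O/89))
1/P(h, 106) = 1/(-58*106² - 1/89*172² + 2*172*106² - 2/89*106*172² + (147/89)*172*106) = 1/(-58*11236 - 1/89*29584 + 2*172*11236 - 2/89*106*29584 + 2680104/89) = 1/(-651688 - 29584/89 + 3865184 - 6271808/89 + 2680104/89) = 1/(282379856/89) = 89/282379856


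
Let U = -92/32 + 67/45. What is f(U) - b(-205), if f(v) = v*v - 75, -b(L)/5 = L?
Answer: -142310999/129600 ≈ -1098.1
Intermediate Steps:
b(L) = -5*L
U = -499/360 (U = -92*1/32 + 67*(1/45) = -23/8 + 67/45 = -499/360 ≈ -1.3861)
f(v) = -75 + v² (f(v) = v² - 75 = -75 + v²)
f(U) - b(-205) = (-75 + (-499/360)²) - (-5)*(-205) = (-75 + 249001/129600) - 1*1025 = -9470999/129600 - 1025 = -142310999/129600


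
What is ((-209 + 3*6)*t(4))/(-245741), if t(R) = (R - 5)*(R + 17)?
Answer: -4011/245741 ≈ -0.016322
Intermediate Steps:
t(R) = (-5 + R)*(17 + R)
((-209 + 3*6)*t(4))/(-245741) = ((-209 + 3*6)*(-85 + 4² + 12*4))/(-245741) = ((-209 + 18)*(-85 + 16 + 48))*(-1/245741) = -191*(-21)*(-1/245741) = 4011*(-1/245741) = -4011/245741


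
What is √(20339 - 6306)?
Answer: √14033 ≈ 118.46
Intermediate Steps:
√(20339 - 6306) = √14033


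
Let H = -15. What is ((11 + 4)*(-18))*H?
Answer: 4050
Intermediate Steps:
((11 + 4)*(-18))*H = ((11 + 4)*(-18))*(-15) = (15*(-18))*(-15) = -270*(-15) = 4050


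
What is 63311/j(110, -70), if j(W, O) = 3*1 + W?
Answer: 63311/113 ≈ 560.27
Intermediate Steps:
j(W, O) = 3 + W
63311/j(110, -70) = 63311/(3 + 110) = 63311/113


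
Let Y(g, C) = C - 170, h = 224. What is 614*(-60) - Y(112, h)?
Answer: -36894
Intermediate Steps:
Y(g, C) = -170 + C
614*(-60) - Y(112, h) = 614*(-60) - (-170 + 224) = -36840 - 1*54 = -36840 - 54 = -36894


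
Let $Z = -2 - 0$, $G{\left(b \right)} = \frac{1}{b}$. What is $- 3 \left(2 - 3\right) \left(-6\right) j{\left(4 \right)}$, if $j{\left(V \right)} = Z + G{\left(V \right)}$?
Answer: $\frac{63}{2} \approx 31.5$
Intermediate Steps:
$Z = -2$ ($Z = -2 + 0 = -2$)
$j{\left(V \right)} = -2 + \frac{1}{V}$
$- 3 \left(2 - 3\right) \left(-6\right) j{\left(4 \right)} = - 3 \left(2 - 3\right) \left(-6\right) \left(-2 + \frac{1}{4}\right) = \left(-3\right) \left(-1\right) \left(-6\right) \left(-2 + \frac{1}{4}\right) = 3 \left(-6\right) \left(- \frac{7}{4}\right) = \left(-18\right) \left(- \frac{7}{4}\right) = \frac{63}{2}$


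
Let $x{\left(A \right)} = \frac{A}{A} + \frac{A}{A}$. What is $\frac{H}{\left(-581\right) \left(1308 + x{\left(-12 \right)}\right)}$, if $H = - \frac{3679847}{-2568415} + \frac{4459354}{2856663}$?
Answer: $- \frac{21965554474471}{5584337212020250950} \approx -3.9334 \cdot 10^{-6}$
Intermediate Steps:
$x{\left(A \right)} = 2$ ($x{\left(A \right)} = 1 + 1 = 2$)
$H = \frac{21965554474471}{7337096099145}$ ($H = \left(-3679847\right) \left(- \frac{1}{2568415}\right) + 4459354 \cdot \frac{1}{2856663} = \frac{3679847}{2568415} + \frac{4459354}{2856663} = \frac{21965554474471}{7337096099145} \approx 2.9938$)
$\frac{H}{\left(-581\right) \left(1308 + x{\left(-12 \right)}\right)} = \frac{21965554474471}{7337096099145 \left(- 581 \left(1308 + 2\right)\right)} = \frac{21965554474471}{7337096099145 \left(\left(-581\right) 1310\right)} = \frac{21965554474471}{7337096099145 \left(-761110\right)} = \frac{21965554474471}{7337096099145} \left(- \frac{1}{761110}\right) = - \frac{21965554474471}{5584337212020250950}$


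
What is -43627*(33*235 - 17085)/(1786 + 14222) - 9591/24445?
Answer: 1658322844537/65219260 ≈ 25427.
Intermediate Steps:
-43627*(33*235 - 17085)/(1786 + 14222) - 9591/24445 = -43627/(16008/(7755 - 17085)) - 9591*1/24445 = -43627/(16008/(-9330)) - 9591/24445 = -43627/(16008*(-1/9330)) - 9591/24445 = -43627/(-2668/1555) - 9591/24445 = -43627*(-1555/2668) - 9591/24445 = 67839985/2668 - 9591/24445 = 1658322844537/65219260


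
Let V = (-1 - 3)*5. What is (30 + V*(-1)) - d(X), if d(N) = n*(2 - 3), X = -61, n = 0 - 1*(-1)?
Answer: 51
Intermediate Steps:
V = -20 (V = -4*5 = -20)
n = 1 (n = 0 + 1 = 1)
d(N) = -1 (d(N) = 1*(2 - 3) = 1*(-1) = -1)
(30 + V*(-1)) - d(X) = (30 - 20*(-1)) - 1*(-1) = (30 + 20) + 1 = 50 + 1 = 51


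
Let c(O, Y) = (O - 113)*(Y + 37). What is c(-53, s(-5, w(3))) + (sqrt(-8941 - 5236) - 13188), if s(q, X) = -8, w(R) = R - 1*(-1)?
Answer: -18002 + I*sqrt(14177) ≈ -18002.0 + 119.07*I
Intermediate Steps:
w(R) = 1 + R (w(R) = R + 1 = 1 + R)
c(O, Y) = (-113 + O)*(37 + Y)
c(-53, s(-5, w(3))) + (sqrt(-8941 - 5236) - 13188) = (-4181 - 113*(-8) + 37*(-53) - 53*(-8)) + (sqrt(-8941 - 5236) - 13188) = (-4181 + 904 - 1961 + 424) + (sqrt(-14177) - 13188) = -4814 + (I*sqrt(14177) - 13188) = -4814 + (-13188 + I*sqrt(14177)) = -18002 + I*sqrt(14177)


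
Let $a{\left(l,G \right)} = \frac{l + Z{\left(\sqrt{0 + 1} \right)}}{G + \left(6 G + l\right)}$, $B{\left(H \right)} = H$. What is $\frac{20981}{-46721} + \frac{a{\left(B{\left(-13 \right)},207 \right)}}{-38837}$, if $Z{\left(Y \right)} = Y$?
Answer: $- \frac{292527095660}{651406748243} \approx -0.44907$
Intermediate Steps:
$a{\left(l,G \right)} = \frac{1 + l}{l + 7 G}$ ($a{\left(l,G \right)} = \frac{l + \sqrt{0 + 1}}{G + \left(6 G + l\right)} = \frac{l + \sqrt{1}}{G + \left(l + 6 G\right)} = \frac{l + 1}{l + 7 G} = \frac{1 + l}{l + 7 G}$)
$\frac{20981}{-46721} + \frac{a{\left(B{\left(-13 \right)},207 \right)}}{-38837} = \frac{20981}{-46721} + \frac{\frac{1}{-13 + 7 \cdot 207} \left(1 - 13\right)}{-38837} = 20981 \left(- \frac{1}{46721}\right) + \frac{1}{-13 + 1449} \left(-12\right) \left(- \frac{1}{38837}\right) = - \frac{20981}{46721} + \frac{1}{1436} \left(-12\right) \left(- \frac{1}{38837}\right) = - \frac{20981}{46721} - - \frac{3}{13942483} = - \frac{20981}{46721} + \frac{3}{13942483} = - \frac{292527095660}{651406748243}$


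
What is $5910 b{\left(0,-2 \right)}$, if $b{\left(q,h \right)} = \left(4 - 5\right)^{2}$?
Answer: $5910$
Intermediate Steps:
$b{\left(q,h \right)} = 1$ ($b{\left(q,h \right)} = \left(-1\right)^{2} = 1$)
$5910 b{\left(0,-2 \right)} = 5910 \cdot 1 = 5910$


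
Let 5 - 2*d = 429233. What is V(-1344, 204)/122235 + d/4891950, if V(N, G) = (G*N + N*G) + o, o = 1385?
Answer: -30021872866/6644083425 ≈ -4.5186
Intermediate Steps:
d = -214614 (d = 5/2 - 1/2*429233 = 5/2 - 429233/2 = -214614)
V(N, G) = 1385 + 2*G*N (V(N, G) = (G*N + N*G) + 1385 = (G*N + G*N) + 1385 = 2*G*N + 1385 = 1385 + 2*G*N)
V(-1344, 204)/122235 + d/4891950 = (1385 + 2*204*(-1344))/122235 - 214614/4891950 = (1385 - 548352)*(1/122235) - 214614*1/4891950 = -546967*1/122235 - 11923/271775 = -546967/122235 - 11923/271775 = -30021872866/6644083425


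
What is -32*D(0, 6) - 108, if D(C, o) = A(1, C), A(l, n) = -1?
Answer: -76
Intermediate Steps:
D(C, o) = -1
-32*D(0, 6) - 108 = -32*(-1) - 108 = 32 - 108 = -76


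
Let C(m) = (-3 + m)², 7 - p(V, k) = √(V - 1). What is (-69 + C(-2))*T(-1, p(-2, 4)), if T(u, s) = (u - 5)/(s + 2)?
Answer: 198/7 + 22*I*√3/7 ≈ 28.286 + 5.4436*I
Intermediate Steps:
p(V, k) = 7 - √(-1 + V) (p(V, k) = 7 - √(V - 1) = 7 - √(-1 + V))
T(u, s) = (-5 + u)/(2 + s)
(-69 + C(-2))*T(-1, p(-2, 4)) = (-69 + (-3 - 2)²)*((-5 - 1)/(2 + (7 - √(-1 - 2)))) = (-69 + (-5)²)*(-6/(2 + (7 - √(-3)))) = (-69 + 25)*(-6/(2 + (7 - I*√3))) = -44*(-6)/(2 + (7 - I*√3)) = -44*(-6)/(9 - I*√3) = -(-264)/(9 - I*√3) = 264/(9 - I*√3)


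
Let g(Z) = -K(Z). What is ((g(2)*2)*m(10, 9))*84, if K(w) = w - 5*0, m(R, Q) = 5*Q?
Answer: -15120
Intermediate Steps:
K(w) = w (K(w) = w + 0 = w)
g(Z) = -Z
((g(2)*2)*m(10, 9))*84 = ((-1*2*2)*(5*9))*84 = (-2*2*45)*84 = -4*45*84 = -180*84 = -15120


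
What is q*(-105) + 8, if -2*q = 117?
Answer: 12301/2 ≈ 6150.5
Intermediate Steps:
q = -117/2 (q = -1/2*117 = -117/2 ≈ -58.500)
q*(-105) + 8 = -117/2*(-105) + 8 = 12285/2 + 8 = 12301/2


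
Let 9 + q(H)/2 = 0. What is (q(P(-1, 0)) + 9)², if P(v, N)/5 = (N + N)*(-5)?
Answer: 81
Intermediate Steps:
P(v, N) = -50*N (P(v, N) = 5*((N + N)*(-5)) = 5*((2*N)*(-5)) = 5*(-10*N) = -50*N)
q(H) = -18 (q(H) = -18 + 2*0 = -18 + 0 = -18)
(q(P(-1, 0)) + 9)² = (-18 + 9)² = (-9)² = 81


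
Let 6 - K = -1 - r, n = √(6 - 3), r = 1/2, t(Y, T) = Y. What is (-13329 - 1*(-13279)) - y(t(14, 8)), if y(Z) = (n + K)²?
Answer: -437/4 - 15*√3 ≈ -135.23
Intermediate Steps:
r = ½ ≈ 0.50000
n = √3 ≈ 1.7320
K = 15/2 (K = 6 - (-1 - 1*½) = 6 - (-1 - ½) = 6 - 1*(-3/2) = 6 + 3/2 = 15/2 ≈ 7.5000)
y(Z) = (15/2 + √3)² (y(Z) = (√3 + 15/2)² = (15/2 + √3)²)
(-13329 - 1*(-13279)) - y(t(14, 8)) = (-13329 - 1*(-13279)) - (237/4 + 15*√3) = (-13329 + 13279) + (-237/4 - 15*√3) = -50 + (-237/4 - 15*√3) = -437/4 - 15*√3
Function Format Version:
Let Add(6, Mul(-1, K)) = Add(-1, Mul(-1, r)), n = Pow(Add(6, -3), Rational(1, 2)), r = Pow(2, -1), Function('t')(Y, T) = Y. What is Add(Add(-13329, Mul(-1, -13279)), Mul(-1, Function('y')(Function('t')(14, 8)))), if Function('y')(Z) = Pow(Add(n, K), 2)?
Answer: Add(Rational(-437, 4), Mul(-15, Pow(3, Rational(1, 2)))) ≈ -135.23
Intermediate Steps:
r = Rational(1, 2) ≈ 0.50000
n = Pow(3, Rational(1, 2)) ≈ 1.7320
K = Rational(15, 2) (K = Add(6, Mul(-1, Add(-1, Mul(-1, Rational(1, 2))))) = Add(6, Mul(-1, Add(-1, Rational(-1, 2)))) = Add(6, Mul(-1, Rational(-3, 2))) = Add(6, Rational(3, 2)) = Rational(15, 2) ≈ 7.5000)
Function('y')(Z) = Pow(Add(Rational(15, 2), Pow(3, Rational(1, 2))), 2) (Function('y')(Z) = Pow(Add(Pow(3, Rational(1, 2)), Rational(15, 2)), 2) = Pow(Add(Rational(15, 2), Pow(3, Rational(1, 2))), 2))
Add(Add(-13329, Mul(-1, -13279)), Mul(-1, Function('y')(Function('t')(14, 8)))) = Add(Add(-13329, Mul(-1, -13279)), Mul(-1, Add(Rational(237, 4), Mul(15, Pow(3, Rational(1, 2)))))) = Add(Add(-13329, 13279), Add(Rational(-237, 4), Mul(-15, Pow(3, Rational(1, 2))))) = Add(-50, Add(Rational(-237, 4), Mul(-15, Pow(3, Rational(1, 2))))) = Add(Rational(-437, 4), Mul(-15, Pow(3, Rational(1, 2))))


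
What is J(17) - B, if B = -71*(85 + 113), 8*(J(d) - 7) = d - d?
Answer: 14065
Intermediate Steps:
J(d) = 7 (J(d) = 7 + (d - d)/8 = 7 + (⅛)*0 = 7 + 0 = 7)
B = -14058 (B = -71*198 = -14058)
J(17) - B = 7 - 1*(-14058) = 7 + 14058 = 14065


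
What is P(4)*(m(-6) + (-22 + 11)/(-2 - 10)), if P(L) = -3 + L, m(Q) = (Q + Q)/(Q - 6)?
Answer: 23/12 ≈ 1.9167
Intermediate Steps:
m(Q) = 2*Q/(-6 + Q) (m(Q) = (2*Q)/(-6 + Q) = 2*Q/(-6 + Q))
P(4)*(m(-6) + (-22 + 11)/(-2 - 10)) = (-3 + 4)*(2*(-6)/(-6 - 6) + (-22 + 11)/(-2 - 10)) = 1*(2*(-6)/(-12) - 11/(-12)) = 1*(2*(-6)*(-1/12) - 11*(-1/12)) = 1*(1 + 11/12) = 1*(23/12) = 23/12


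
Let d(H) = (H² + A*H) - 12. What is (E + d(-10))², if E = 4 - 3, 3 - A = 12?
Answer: 32041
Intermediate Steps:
A = -9 (A = 3 - 1*12 = 3 - 12 = -9)
d(H) = -12 + H² - 9*H (d(H) = (H² - 9*H) - 12 = -12 + H² - 9*H)
E = 1
(E + d(-10))² = (1 + (-12 + (-10)² - 9*(-10)))² = (1 + (-12 + 100 + 90))² = (1 + 178)² = 179² = 32041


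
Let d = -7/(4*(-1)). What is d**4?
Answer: 2401/256 ≈ 9.3789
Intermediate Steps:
d = 7/4 (d = -7/(-4) = -7*(-1/4) = 7/4 ≈ 1.7500)
d**4 = (7/4)**4 = 2401/256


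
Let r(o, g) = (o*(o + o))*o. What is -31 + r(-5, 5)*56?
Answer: -14031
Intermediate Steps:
r(o, g) = 2*o**3 (r(o, g) = (o*(2*o))*o = (2*o**2)*o = 2*o**3)
-31 + r(-5, 5)*56 = -31 + (2*(-5)**3)*56 = -31 + (2*(-125))*56 = -31 - 250*56 = -31 - 14000 = -14031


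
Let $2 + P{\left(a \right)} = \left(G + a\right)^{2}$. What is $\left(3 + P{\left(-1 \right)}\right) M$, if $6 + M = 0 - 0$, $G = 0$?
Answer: $-12$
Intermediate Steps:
$M = -6$ ($M = -6 + \left(0 - 0\right) = -6 + \left(0 + 0\right) = -6 + 0 = -6$)
$P{\left(a \right)} = -2 + a^{2}$ ($P{\left(a \right)} = -2 + \left(0 + a\right)^{2} = -2 + a^{2}$)
$\left(3 + P{\left(-1 \right)}\right) M = \left(3 - \left(2 - \left(-1\right)^{2}\right)\right) \left(-6\right) = \left(3 + \left(-2 + 1\right)\right) \left(-6\right) = \left(3 - 1\right) \left(-6\right) = 2 \left(-6\right) = -12$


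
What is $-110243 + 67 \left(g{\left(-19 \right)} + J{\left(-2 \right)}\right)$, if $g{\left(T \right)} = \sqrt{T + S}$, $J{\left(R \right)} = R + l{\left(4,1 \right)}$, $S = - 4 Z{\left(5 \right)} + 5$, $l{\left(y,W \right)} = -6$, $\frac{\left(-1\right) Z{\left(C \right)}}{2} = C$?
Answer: $-110779 + 67 \sqrt{26} \approx -1.1044 \cdot 10^{5}$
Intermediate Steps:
$Z{\left(C \right)} = - 2 C$
$S = 45$ ($S = - 4 \left(\left(-2\right) 5\right) + 5 = \left(-4\right) \left(-10\right) + 5 = 40 + 5 = 45$)
$J{\left(R \right)} = -6 + R$ ($J{\left(R \right)} = R - 6 = -6 + R$)
$g{\left(T \right)} = \sqrt{45 + T}$ ($g{\left(T \right)} = \sqrt{T + 45} = \sqrt{45 + T}$)
$-110243 + 67 \left(g{\left(-19 \right)} + J{\left(-2 \right)}\right) = -110243 + 67 \left(\sqrt{45 - 19} - 8\right) = -110243 + 67 \left(\sqrt{26} - 8\right) = -110243 + 67 \left(-8 + \sqrt{26}\right) = -110243 - \left(536 - 67 \sqrt{26}\right) = -110779 + 67 \sqrt{26}$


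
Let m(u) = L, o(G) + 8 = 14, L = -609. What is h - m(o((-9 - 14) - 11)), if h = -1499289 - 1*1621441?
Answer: -3120121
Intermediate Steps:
o(G) = 6 (o(G) = -8 + 14 = 6)
m(u) = -609
h = -3120730 (h = -1499289 - 1621441 = -3120730)
h - m(o((-9 - 14) - 11)) = -3120730 - 1*(-609) = -3120730 + 609 = -3120121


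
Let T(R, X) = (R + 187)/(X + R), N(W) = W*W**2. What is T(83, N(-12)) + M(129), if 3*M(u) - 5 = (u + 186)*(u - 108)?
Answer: 2177818/987 ≈ 2206.5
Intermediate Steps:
N(W) = W**3
T(R, X) = (187 + R)/(R + X)
M(u) = 5/3 + (-108 + u)*(186 + u)/3 (M(u) = 5/3 + ((u + 186)*(u - 108))/3 = 5/3 + ((186 + u)*(-108 + u))/3 = 5/3 + ((-108 + u)*(186 + u))/3 = 5/3 + (-108 + u)*(186 + u)/3)
T(83, N(-12)) + M(129) = (187 + 83)/(83 + (-12)**3) + (-20083/3 + 26*129 + (1/3)*129**2) = 270/(83 - 1728) + (-20083/3 + 3354 + (1/3)*16641) = 270/(-1645) + (-20083/3 + 3354 + 5547) = -1/1645*270 + 6620/3 = -54/329 + 6620/3 = 2177818/987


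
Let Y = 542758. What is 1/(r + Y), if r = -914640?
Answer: -1/371882 ≈ -2.6890e-6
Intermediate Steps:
1/(r + Y) = 1/(-914640 + 542758) = 1/(-371882) = -1/371882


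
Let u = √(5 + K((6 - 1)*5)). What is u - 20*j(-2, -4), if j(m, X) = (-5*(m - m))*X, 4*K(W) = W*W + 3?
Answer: 9*√2 ≈ 12.728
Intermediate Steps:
K(W) = ¾ + W²/4 (K(W) = (W*W + 3)/4 = (W² + 3)/4 = (3 + W²)/4 = ¾ + W²/4)
j(m, X) = 0 (j(m, X) = (-5*0)*X = 0*X = 0)
u = 9*√2 (u = √(5 + (¾ + ((6 - 1)*5)²/4)) = √(5 + (¾ + (5*5)²/4)) = √(5 + (¾ + (¼)*25²)) = √(5 + (¾ + (¼)*625)) = √(5 + (¾ + 625/4)) = √(5 + 157) = √162 = 9*√2 ≈ 12.728)
u - 20*j(-2, -4) = 9*√2 - 20*0 = 9*√2 + 0 = 9*√2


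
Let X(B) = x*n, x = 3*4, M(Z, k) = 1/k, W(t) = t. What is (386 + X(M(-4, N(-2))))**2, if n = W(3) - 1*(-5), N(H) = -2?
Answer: 232324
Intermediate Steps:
x = 12
n = 8 (n = 3 - 1*(-5) = 3 + 5 = 8)
X(B) = 96 (X(B) = 12*8 = 96)
(386 + X(M(-4, N(-2))))**2 = (386 + 96)**2 = 482**2 = 232324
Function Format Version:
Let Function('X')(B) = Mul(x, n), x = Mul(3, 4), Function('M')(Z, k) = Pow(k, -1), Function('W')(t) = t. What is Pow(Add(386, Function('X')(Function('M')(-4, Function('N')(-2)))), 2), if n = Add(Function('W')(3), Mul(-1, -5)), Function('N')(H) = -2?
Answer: 232324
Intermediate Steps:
x = 12
n = 8 (n = Add(3, Mul(-1, -5)) = Add(3, 5) = 8)
Function('X')(B) = 96 (Function('X')(B) = Mul(12, 8) = 96)
Pow(Add(386, Function('X')(Function('M')(-4, Function('N')(-2)))), 2) = Pow(Add(386, 96), 2) = Pow(482, 2) = 232324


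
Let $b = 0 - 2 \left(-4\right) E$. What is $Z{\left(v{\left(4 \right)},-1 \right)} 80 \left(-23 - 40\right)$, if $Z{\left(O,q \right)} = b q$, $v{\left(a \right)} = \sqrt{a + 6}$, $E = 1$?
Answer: $40320$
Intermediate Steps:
$v{\left(a \right)} = \sqrt{6 + a}$
$b = 8$ ($b = 0 - 2 \left(-4\right) 1 = 0 - \left(-8\right) 1 = 0 - -8 = 0 + 8 = 8$)
$Z{\left(O,q \right)} = 8 q$
$Z{\left(v{\left(4 \right)},-1 \right)} 80 \left(-23 - 40\right) = 8 \left(-1\right) 80 \left(-23 - 40\right) = \left(-8\right) 80 \left(-63\right) = \left(-640\right) \left(-63\right) = 40320$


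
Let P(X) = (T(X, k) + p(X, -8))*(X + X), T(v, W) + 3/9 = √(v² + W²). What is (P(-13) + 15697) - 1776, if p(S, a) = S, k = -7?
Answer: 42803/3 - 26*√218 ≈ 13884.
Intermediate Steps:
T(v, W) = -⅓ + √(W² + v²) (T(v, W) = -⅓ + √(v² + W²) = -⅓ + √(W² + v²))
P(X) = 2*X*(-⅓ + X + √(49 + X²)) (P(X) = ((-⅓ + √((-7)² + X²)) + X)*(X + X) = ((-⅓ + √(49 + X²)) + X)*(2*X) = (-⅓ + X + √(49 + X²))*(2*X) = 2*X*(-⅓ + X + √(49 + X²)))
(P(-13) + 15697) - 1776 = ((⅔)*(-13)*(-1 + 3*(-13) + 3*√(49 + (-13)²)) + 15697) - 1776 = ((⅔)*(-13)*(-1 - 39 + 3*√(49 + 169)) + 15697) - 1776 = ((⅔)*(-13)*(-1 - 39 + 3*√218) + 15697) - 1776 = ((⅔)*(-13)*(-40 + 3*√218) + 15697) - 1776 = ((1040/3 - 26*√218) + 15697) - 1776 = (48131/3 - 26*√218) - 1776 = 42803/3 - 26*√218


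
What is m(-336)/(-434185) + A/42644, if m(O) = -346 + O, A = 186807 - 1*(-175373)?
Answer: 5617221661/661263755 ≈ 8.4947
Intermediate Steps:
A = 362180 (A = 186807 + 175373 = 362180)
m(-336)/(-434185) + A/42644 = (-346 - 336)/(-434185) + 362180/42644 = -682*(-1/434185) + 362180*(1/42644) = 682/434185 + 12935/1523 = 5617221661/661263755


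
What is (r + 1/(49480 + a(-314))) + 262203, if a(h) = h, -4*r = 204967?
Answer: 20744241637/98332 ≈ 2.1096e+5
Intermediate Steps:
r = -204967/4 (r = -1/4*204967 = -204967/4 ≈ -51242.)
(r + 1/(49480 + a(-314))) + 262203 = (-204967/4 + 1/(49480 - 314)) + 262203 = (-204967/4 + 1/49166) + 262203 = -5038703759/98332 + 262203 = 20744241637/98332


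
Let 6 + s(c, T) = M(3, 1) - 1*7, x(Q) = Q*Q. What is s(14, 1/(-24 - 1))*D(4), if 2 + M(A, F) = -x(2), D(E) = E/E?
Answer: -19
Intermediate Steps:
D(E) = 1
x(Q) = Q²
M(A, F) = -6 (M(A, F) = -2 - 1*2² = -2 - 1*4 = -2 - 4 = -6)
s(c, T) = -19 (s(c, T) = -6 + (-6 - 1*7) = -6 + (-6 - 7) = -6 - 13 = -19)
s(14, 1/(-24 - 1))*D(4) = -19*1 = -19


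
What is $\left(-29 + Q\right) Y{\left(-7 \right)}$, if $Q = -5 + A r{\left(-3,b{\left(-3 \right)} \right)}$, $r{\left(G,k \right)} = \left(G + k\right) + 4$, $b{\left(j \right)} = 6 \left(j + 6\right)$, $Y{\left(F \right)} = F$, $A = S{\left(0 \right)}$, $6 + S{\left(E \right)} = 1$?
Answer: $903$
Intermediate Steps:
$S{\left(E \right)} = -5$ ($S{\left(E \right)} = -6 + 1 = -5$)
$A = -5$
$b{\left(j \right)} = 36 + 6 j$ ($b{\left(j \right)} = 6 \left(6 + j\right) = 36 + 6 j$)
$r{\left(G,k \right)} = 4 + G + k$
$Q = -100$ ($Q = -5 - 5 \left(4 - 3 + \left(36 + 6 \left(-3\right)\right)\right) = -5 - 5 \left(4 - 3 + \left(36 - 18\right)\right) = -5 - 5 \left(4 - 3 + 18\right) = -5 - 95 = -100$)
$\left(-29 + Q\right) Y{\left(-7 \right)} = \left(-29 - 100\right) \left(-7\right) = \left(-129\right) \left(-7\right) = 903$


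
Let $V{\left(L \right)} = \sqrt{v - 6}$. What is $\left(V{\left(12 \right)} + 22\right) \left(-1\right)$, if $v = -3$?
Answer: $-22 - 3 i \approx -22.0 - 3.0 i$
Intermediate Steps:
$V{\left(L \right)} = 3 i$ ($V{\left(L \right)} = \sqrt{-3 - 6} = \sqrt{-9} = 3 i$)
$\left(V{\left(12 \right)} + 22\right) \left(-1\right) = \left(3 i + 22\right) \left(-1\right) = \left(22 + 3 i\right) \left(-1\right) = -22 - 3 i$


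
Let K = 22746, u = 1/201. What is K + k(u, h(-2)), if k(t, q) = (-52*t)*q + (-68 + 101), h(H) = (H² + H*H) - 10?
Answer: 4578683/201 ≈ 22780.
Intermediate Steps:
u = 1/201 ≈ 0.0049751
h(H) = -10 + 2*H² (h(H) = (H² + H²) - 10 = 2*H² - 10 = -10 + 2*H²)
k(t, q) = 33 - 52*q*t (k(t, q) = -52*q*t + 33 = 33 - 52*q*t)
K + k(u, h(-2)) = 22746 + (33 - 52*(-10 + 2*(-2)²)*1/201) = 22746 + (33 - 52*(-10 + 2*4)*1/201) = 22746 + (33 - 52*(-10 + 8)*1/201) = 22746 + (33 - 52*(-2)*1/201) = 22746 + (33 + 104/201) = 22746 + 6737/201 = 4578683/201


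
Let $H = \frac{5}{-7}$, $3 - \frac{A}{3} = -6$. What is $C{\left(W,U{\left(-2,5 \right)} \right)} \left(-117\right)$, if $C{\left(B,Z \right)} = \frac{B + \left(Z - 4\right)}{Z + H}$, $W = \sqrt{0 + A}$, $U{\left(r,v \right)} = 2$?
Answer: $182 - 273 \sqrt{3} \approx -290.85$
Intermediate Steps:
$A = 27$ ($A = 9 - -18 = 9 + 18 = 27$)
$W = 3 \sqrt{3}$ ($W = \sqrt{0 + 27} = \sqrt{27} = 3 \sqrt{3} \approx 5.1962$)
$H = - \frac{5}{7}$ ($H = 5 \left(- \frac{1}{7}\right) = - \frac{5}{7} \approx -0.71429$)
$C{\left(B,Z \right)} = \frac{-4 + B + Z}{- \frac{5}{7} + Z}$ ($C{\left(B,Z \right)} = \frac{B + \left(Z - 4\right)}{Z - \frac{5}{7}} = \frac{B + \left(-4 + Z\right)}{- \frac{5}{7} + Z} = \frac{-4 + B + Z}{- \frac{5}{7} + Z}$)
$C{\left(W,U{\left(-2,5 \right)} \right)} \left(-117\right) = \frac{7 \left(-4 + 3 \sqrt{3} + 2\right)}{-5 + 7 \cdot 2} \left(-117\right) = \frac{7 \left(-2 + 3 \sqrt{3}\right)}{-5 + 14} \left(-117\right) = \frac{7 \left(-2 + 3 \sqrt{3}\right)}{9} \left(-117\right) = 7 \cdot \frac{1}{9} \left(-2 + 3 \sqrt{3}\right) \left(-117\right) = \left(- \frac{14}{9} + \frac{7 \sqrt{3}}{3}\right) \left(-117\right) = 182 - 273 \sqrt{3}$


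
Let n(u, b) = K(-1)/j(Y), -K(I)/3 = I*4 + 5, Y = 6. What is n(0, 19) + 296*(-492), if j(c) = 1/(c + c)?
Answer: -145668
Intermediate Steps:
K(I) = -15 - 12*I (K(I) = -3*(I*4 + 5) = -3*(4*I + 5) = -3*(5 + 4*I) = -15 - 12*I)
j(c) = 1/(2*c)
n(u, b) = -36 (n(u, b) = (-15 - 12*(-1))/(((1/2)/6)) = (-15 + 12)/(((1/2)*(1/6))) = -3/1/12 = -3*12 = -36)
n(0, 19) + 296*(-492) = -36 + 296*(-492) = -36 - 145632 = -145668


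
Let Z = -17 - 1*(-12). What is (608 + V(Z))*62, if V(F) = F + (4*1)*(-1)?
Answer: 37138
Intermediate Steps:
Z = -5 (Z = -17 + 12 = -5)
V(F) = -4 + F (V(F) = F + 4*(-1) = F - 4 = -4 + F)
(608 + V(Z))*62 = (608 + (-4 - 5))*62 = (608 - 9)*62 = 599*62 = 37138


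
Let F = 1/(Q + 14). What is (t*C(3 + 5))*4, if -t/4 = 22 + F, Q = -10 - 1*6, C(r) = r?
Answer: -2752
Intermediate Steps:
Q = -16 (Q = -10 - 6 = -16)
F = -½ (F = 1/(-16 + 14) = 1/(-2) = -½ ≈ -0.50000)
t = -86 (t = -4*(22 - ½) = -4*43/2 = -86)
(t*C(3 + 5))*4 = -86*(3 + 5)*4 = -86*8*4 = -688*4 = -2752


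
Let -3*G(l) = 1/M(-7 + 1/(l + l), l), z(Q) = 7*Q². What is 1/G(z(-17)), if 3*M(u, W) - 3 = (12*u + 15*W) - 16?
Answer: -61191710/2023 ≈ -30248.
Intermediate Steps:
M(u, W) = -13/3 + 4*u + 5*W (M(u, W) = 1 + ((12*u + 15*W) - 16)/3 = 1 + (-16 + 12*u + 15*W)/3 = 1 + (-16/3 + 4*u + 5*W) = -13/3 + 4*u + 5*W)
G(l) = -1/(3*(-97/3 + 2/l + 5*l)) (G(l) = -1/(3*(-13/3 + 4*(-7 + 1/(l + l)) + 5*l)) = -1/(3*(-13/3 + 4*(-7 + 1/(2*l)) + 5*l)) = -1/(3*(-13/3 + (-28 + 2/l) + 5*l)) = -1/(3*(-97/3 + 2/l + 5*l)))
1/G(z(-17)) = 1/((7*(-17)²)/(-6 - 15*(7*(-17)²)² + 97*(7*(-17)²))) = 1/((7*289)/(-6 - 15*(7*289)² + 97*(7*289))) = 1/(2023/(-6 - 15*2023² + 97*2023)) = 1/(2023/(-6 - 15*4092529 + 196231)) = 1/(2023/(-6 - 61387935 + 196231)) = 1/(2023/(-61191710)) = 1/(2023*(-1/61191710)) = 1/(-2023/61191710) = -61191710/2023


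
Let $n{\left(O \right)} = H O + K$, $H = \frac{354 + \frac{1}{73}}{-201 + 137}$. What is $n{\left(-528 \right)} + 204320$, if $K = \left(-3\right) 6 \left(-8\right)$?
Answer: $\frac{60556307}{292} \approx 2.0738 \cdot 10^{5}$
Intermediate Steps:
$K = 144$ ($K = \left(-18\right) \left(-8\right) = 144$)
$H = - \frac{25843}{4672}$ ($H = \frac{354 + \frac{1}{73}}{-64} = \frac{25843}{73} \left(- \frac{1}{64}\right) = - \frac{25843}{4672} \approx -5.5315$)
$n{\left(O \right)} = 144 - \frac{25843 O}{4672}$ ($n{\left(O \right)} = - \frac{25843 O}{4672} + 144 = 144 - \frac{25843 O}{4672}$)
$n{\left(-528 \right)} + 204320 = \left(144 - - \frac{852819}{292}\right) + 204320 = \left(144 + \frac{852819}{292}\right) + 204320 = \frac{894867}{292} + 204320 = \frac{60556307}{292}$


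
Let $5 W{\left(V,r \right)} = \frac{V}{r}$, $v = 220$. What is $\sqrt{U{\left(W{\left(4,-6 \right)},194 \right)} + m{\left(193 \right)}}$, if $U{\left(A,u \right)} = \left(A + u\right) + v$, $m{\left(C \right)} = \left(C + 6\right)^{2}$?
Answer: $\frac{\sqrt{9003345}}{15} \approx 200.04$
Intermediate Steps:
$m{\left(C \right)} = \left(6 + C\right)^{2}$
$W{\left(V,r \right)} = \frac{V}{5 r}$ ($W{\left(V,r \right)} = \frac{V \frac{1}{r}}{5} = \frac{V}{5 r}$)
$U{\left(A,u \right)} = 220 + A + u$ ($U{\left(A,u \right)} = \left(A + u\right) + 220 = 220 + A + u$)
$\sqrt{U{\left(W{\left(4,-6 \right)},194 \right)} + m{\left(193 \right)}} = \sqrt{\left(220 + \frac{1}{5} \cdot 4 \frac{1}{-6} + 194\right) + \left(6 + 193\right)^{2}} = \sqrt{\left(220 + \frac{1}{5} \cdot 4 \left(- \frac{1}{6}\right) + 194\right) + 199^{2}} = \sqrt{\left(220 - \frac{2}{15} + 194\right) + 39601} = \sqrt{\frac{6208}{15} + 39601} = \sqrt{\frac{600223}{15}} = \frac{\sqrt{9003345}}{15}$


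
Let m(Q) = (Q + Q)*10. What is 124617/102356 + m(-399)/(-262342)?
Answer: 16754536947/13426138876 ≈ 1.2479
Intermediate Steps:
m(Q) = 20*Q (m(Q) = (2*Q)*10 = 20*Q)
124617/102356 + m(-399)/(-262342) = 124617/102356 + (20*(-399))/(-262342) = 124617*(1/102356) - 7980*(-1/262342) = 124617/102356 + 3990/131171 = 16754536947/13426138876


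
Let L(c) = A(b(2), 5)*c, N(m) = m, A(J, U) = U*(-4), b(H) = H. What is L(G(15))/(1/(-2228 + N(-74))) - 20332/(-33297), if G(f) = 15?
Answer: 22994928532/33297 ≈ 6.9060e+5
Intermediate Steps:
A(J, U) = -4*U
L(c) = -20*c (L(c) = (-4*5)*c = -20*c)
L(G(15))/(1/(-2228 + N(-74))) - 20332/(-33297) = (-20*15)/(1/(-2228 - 74)) - 20332/(-33297) = -300/(1/(-2302)) - 20332*(-1/33297) = -300/(-1/2302) + 20332/33297 = -300*(-2302) + 20332/33297 = 690600 + 20332/33297 = 22994928532/33297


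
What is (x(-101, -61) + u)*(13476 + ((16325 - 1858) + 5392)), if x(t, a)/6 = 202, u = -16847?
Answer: -521192725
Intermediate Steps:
x(t, a) = 1212 (x(t, a) = 6*202 = 1212)
(x(-101, -61) + u)*(13476 + ((16325 - 1858) + 5392)) = (1212 - 16847)*(13476 + ((16325 - 1858) + 5392)) = -15635*(13476 + (14467 + 5392)) = -15635*(13476 + 19859) = -15635*33335 = -521192725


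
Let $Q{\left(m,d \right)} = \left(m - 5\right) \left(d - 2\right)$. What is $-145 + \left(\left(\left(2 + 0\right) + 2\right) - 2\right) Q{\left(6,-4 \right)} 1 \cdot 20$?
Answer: $-385$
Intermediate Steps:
$Q{\left(m,d \right)} = \left(-5 + m\right) \left(-2 + d\right)$
$-145 + \left(\left(\left(2 + 0\right) + 2\right) - 2\right) Q{\left(6,-4 \right)} 1 \cdot 20 = -145 + \left(\left(\left(2 + 0\right) + 2\right) - 2\right) \left(10 - -20 - 12 - 24\right) 1 \cdot 20 = -145 + \left(\left(2 + 2\right) - 2\right) \left(10 + 20 - 12 - 24\right) 1 \cdot 20 = -145 + \left(4 - 2\right) \left(-6\right) 1 \cdot 20 = -145 + 2 \left(-6\right) 1 \cdot 20 = -145 + \left(-12\right) 1 \cdot 20 = -145 - 240 = -385$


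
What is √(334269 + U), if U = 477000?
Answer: 3*√90141 ≈ 900.71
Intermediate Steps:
√(334269 + U) = √(334269 + 477000) = √811269 = 3*√90141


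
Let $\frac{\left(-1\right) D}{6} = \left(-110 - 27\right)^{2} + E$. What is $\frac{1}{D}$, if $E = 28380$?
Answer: $- \frac{1}{282894} \approx -3.5349 \cdot 10^{-6}$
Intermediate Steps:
$D = -282894$ ($D = - 6 \left(\left(-110 - 27\right)^{2} + 28380\right) = - 6 \left(\left(-137\right)^{2} + 28380\right) = - 6 \left(18769 + 28380\right) = \left(-6\right) 47149 = -282894$)
$\frac{1}{D} = \frac{1}{-282894} = - \frac{1}{282894}$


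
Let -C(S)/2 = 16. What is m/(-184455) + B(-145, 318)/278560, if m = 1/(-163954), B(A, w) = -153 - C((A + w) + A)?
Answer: -365929806491/842424914509920 ≈ -0.00043438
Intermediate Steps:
C(S) = -32 (C(S) = -2*16 = -32)
B(A, w) = -121 (B(A, w) = -153 - 1*(-32) = -153 + 32 = -121)
m = -1/163954 ≈ -6.0993e-6
m/(-184455) + B(-145, 318)/278560 = -1/163954/(-184455) - 121/278560 = -1/163954*(-1/184455) - 121*1/278560 = 1/30242135070 - 121/278560 = -365929806491/842424914509920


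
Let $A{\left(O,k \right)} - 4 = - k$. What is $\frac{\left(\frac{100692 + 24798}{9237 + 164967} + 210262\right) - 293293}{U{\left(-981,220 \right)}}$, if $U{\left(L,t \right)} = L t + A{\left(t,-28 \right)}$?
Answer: $\frac{2410701139}{6265188792} \approx 0.38478$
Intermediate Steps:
$A{\left(O,k \right)} = 4 - k$
$U{\left(L,t \right)} = 32 + L t$ ($U{\left(L,t \right)} = L t + \left(4 - -28\right) = L t + \left(4 + 28\right) = L t + 32 = 32 + L t$)
$\frac{\left(\frac{100692 + 24798}{9237 + 164967} + 210262\right) - 293293}{U{\left(-981,220 \right)}} = \frac{\left(\frac{100692 + 24798}{9237 + 164967} + 210262\right) - 293293}{32 - 215820} = \frac{\left(\frac{125490}{174204} + 210262\right) - 293293}{32 - 215820} = \frac{\left(125490 \cdot \frac{1}{174204} + 210262\right) - 293293}{-215788} = \left(\left(\frac{20915}{29034} + 210262\right) - 293293\right) \left(- \frac{1}{215788}\right) = \left(\frac{6104767823}{29034} - 293293\right) \left(- \frac{1}{215788}\right) = \left(- \frac{2410701139}{29034}\right) \left(- \frac{1}{215788}\right) = \frac{2410701139}{6265188792}$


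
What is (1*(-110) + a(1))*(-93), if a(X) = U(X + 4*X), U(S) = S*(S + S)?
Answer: 5580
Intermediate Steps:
U(S) = 2*S² (U(S) = S*(2*S) = 2*S²)
a(X) = 50*X² (a(X) = 2*(X + 4*X)² = 2*(5*X)² = 2*(25*X²) = 50*X²)
(1*(-110) + a(1))*(-93) = (1*(-110) + 50*1²)*(-93) = (-110 + 50*1)*(-93) = (-110 + 50)*(-93) = -60*(-93) = 5580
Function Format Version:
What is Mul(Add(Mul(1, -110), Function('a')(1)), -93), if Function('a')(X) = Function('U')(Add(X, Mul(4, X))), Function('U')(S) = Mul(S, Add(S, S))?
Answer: 5580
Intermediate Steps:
Function('U')(S) = Mul(2, Pow(S, 2)) (Function('U')(S) = Mul(S, Mul(2, S)) = Mul(2, Pow(S, 2)))
Function('a')(X) = Mul(50, Pow(X, 2)) (Function('a')(X) = Mul(2, Pow(Add(X, Mul(4, X)), 2)) = Mul(2, Pow(Mul(5, X), 2)) = Mul(2, Mul(25, Pow(X, 2))) = Mul(50, Pow(X, 2)))
Mul(Add(Mul(1, -110), Function('a')(1)), -93) = Mul(Add(Mul(1, -110), Mul(50, Pow(1, 2))), -93) = Mul(Add(-110, Mul(50, 1)), -93) = Mul(Add(-110, 50), -93) = Mul(-60, -93) = 5580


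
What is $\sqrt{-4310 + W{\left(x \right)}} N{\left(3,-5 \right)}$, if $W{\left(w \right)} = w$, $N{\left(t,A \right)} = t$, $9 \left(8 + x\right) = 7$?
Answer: $i \sqrt{38855} \approx 197.12 i$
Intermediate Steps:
$x = - \frac{65}{9}$ ($x = -8 + \frac{1}{9} \cdot 7 = -8 + \frac{7}{9} = - \frac{65}{9} \approx -7.2222$)
$\sqrt{-4310 + W{\left(x \right)}} N{\left(3,-5 \right)} = \sqrt{-4310 - \frac{65}{9}} \cdot 3 = \sqrt{- \frac{38855}{9}} \cdot 3 = \frac{i \sqrt{38855}}{3} \cdot 3 = i \sqrt{38855}$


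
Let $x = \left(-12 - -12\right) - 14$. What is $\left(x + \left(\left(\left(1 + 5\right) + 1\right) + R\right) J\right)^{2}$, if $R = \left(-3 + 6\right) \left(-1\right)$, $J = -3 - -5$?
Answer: $36$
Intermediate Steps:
$J = 2$ ($J = -3 + 5 = 2$)
$R = -3$ ($R = 3 \left(-1\right) = -3$)
$x = -14$ ($x = \left(-12 + 12\right) - 14 = 0 - 14 = -14$)
$\left(x + \left(\left(\left(1 + 5\right) + 1\right) + R\right) J\right)^{2} = \left(-14 + \left(\left(\left(1 + 5\right) + 1\right) - 3\right) 2\right)^{2} = \left(-14 + \left(\left(6 + 1\right) - 3\right) 2\right)^{2} = \left(-14 + \left(7 - 3\right) 2\right)^{2} = \left(-14 + 4 \cdot 2\right)^{2} = \left(-14 + 8\right)^{2} = \left(-6\right)^{2} = 36$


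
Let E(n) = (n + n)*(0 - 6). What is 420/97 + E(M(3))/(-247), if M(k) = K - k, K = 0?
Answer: 100248/23959 ≈ 4.1842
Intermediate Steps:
M(k) = -k (M(k) = 0 - k = -k)
E(n) = -12*n (E(n) = (2*n)*(-6) = -12*n)
420/97 + E(M(3))/(-247) = 420/97 - (-12)*3/(-247) = 420*(1/97) - 12*(-3)*(-1/247) = 420/97 + 36*(-1/247) = 420/97 - 36/247 = 100248/23959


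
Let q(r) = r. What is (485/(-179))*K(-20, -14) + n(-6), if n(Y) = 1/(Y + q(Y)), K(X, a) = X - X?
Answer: -1/12 ≈ -0.083333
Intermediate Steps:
K(X, a) = 0
n(Y) = 1/(2*Y) (n(Y) = 1/(Y + Y) = 1/(2*Y))
(485/(-179))*K(-20, -14) + n(-6) = (485/(-179))*0 + (1/2)/(-6) = (485*(-1/179))*0 + (1/2)*(-1/6) = -485/179*0 - 1/12 = 0 - 1/12 = -1/12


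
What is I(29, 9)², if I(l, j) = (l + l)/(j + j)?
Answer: 841/81 ≈ 10.383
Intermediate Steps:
I(l, j) = l/j (I(l, j) = (2*l)/((2*j)) = (2*l)*(1/(2*j)) = l/j)
I(29, 9)² = (29/9)² = 841/81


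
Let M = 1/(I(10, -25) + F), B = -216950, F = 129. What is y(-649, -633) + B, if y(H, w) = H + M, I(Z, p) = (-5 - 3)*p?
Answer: -71590070/329 ≈ -2.1760e+5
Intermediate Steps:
I(Z, p) = -8*p
M = 1/329 (M = 1/(-8*(-25) + 129) = 1/(200 + 129) = 1/329 ≈ 0.0030395)
y(H, w) = 1/329 + H (y(H, w) = H + 1/329 = 1/329 + H)
y(-649, -633) + B = (1/329 - 649) - 216950 = -213520/329 - 216950 = -71590070/329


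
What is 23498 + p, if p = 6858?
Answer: 30356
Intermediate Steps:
23498 + p = 23498 + 6858 = 30356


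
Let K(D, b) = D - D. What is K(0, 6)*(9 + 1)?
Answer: 0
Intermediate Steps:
K(D, b) = 0
K(0, 6)*(9 + 1) = 0*(9 + 1) = 0*10 = 0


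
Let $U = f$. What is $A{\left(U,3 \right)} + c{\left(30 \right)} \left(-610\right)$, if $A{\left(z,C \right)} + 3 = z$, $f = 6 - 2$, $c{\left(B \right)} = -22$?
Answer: $13421$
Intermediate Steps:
$f = 4$ ($f = 6 - 2 = 4$)
$U = 4$
$A{\left(z,C \right)} = -3 + z$
$A{\left(U,3 \right)} + c{\left(30 \right)} \left(-610\right) = \left(-3 + 4\right) - -13420 = 1 + 13420 = 13421$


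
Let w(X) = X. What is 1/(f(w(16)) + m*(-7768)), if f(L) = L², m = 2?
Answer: -1/15280 ≈ -6.5445e-5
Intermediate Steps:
1/(f(w(16)) + m*(-7768)) = 1/(16² + 2*(-7768)) = 1/(256 - 15536) = 1/(-15280) = -1/15280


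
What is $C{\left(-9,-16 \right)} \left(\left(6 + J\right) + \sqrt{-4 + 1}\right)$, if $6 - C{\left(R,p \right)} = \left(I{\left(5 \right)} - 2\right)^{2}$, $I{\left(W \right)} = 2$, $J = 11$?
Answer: $102 + 6 i \sqrt{3} \approx 102.0 + 10.392 i$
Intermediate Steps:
$C{\left(R,p \right)} = 6$ ($C{\left(R,p \right)} = 6 - \left(2 - 2\right)^{2} = 6 - 0^{2} = 6 - 0 = 6 + 0 = 6$)
$C{\left(-9,-16 \right)} \left(\left(6 + J\right) + \sqrt{-4 + 1}\right) = 6 \left(\left(6 + 11\right) + \sqrt{-4 + 1}\right) = 6 \left(17 + \sqrt{-3}\right) = 6 \left(17 + i \sqrt{3}\right) = 102 + 6 i \sqrt{3}$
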